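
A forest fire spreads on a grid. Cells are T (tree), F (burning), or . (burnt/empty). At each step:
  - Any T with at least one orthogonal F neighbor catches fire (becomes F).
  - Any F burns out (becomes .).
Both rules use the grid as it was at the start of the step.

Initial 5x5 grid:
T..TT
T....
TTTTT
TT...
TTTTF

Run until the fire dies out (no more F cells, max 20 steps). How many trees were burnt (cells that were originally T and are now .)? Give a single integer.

Step 1: +1 fires, +1 burnt (F count now 1)
Step 2: +1 fires, +1 burnt (F count now 1)
Step 3: +1 fires, +1 burnt (F count now 1)
Step 4: +2 fires, +1 burnt (F count now 2)
Step 5: +2 fires, +2 burnt (F count now 2)
Step 6: +2 fires, +2 burnt (F count now 2)
Step 7: +2 fires, +2 burnt (F count now 2)
Step 8: +2 fires, +2 burnt (F count now 2)
Step 9: +0 fires, +2 burnt (F count now 0)
Fire out after step 9
Initially T: 15, now '.': 23
Total burnt (originally-T cells now '.'): 13

Answer: 13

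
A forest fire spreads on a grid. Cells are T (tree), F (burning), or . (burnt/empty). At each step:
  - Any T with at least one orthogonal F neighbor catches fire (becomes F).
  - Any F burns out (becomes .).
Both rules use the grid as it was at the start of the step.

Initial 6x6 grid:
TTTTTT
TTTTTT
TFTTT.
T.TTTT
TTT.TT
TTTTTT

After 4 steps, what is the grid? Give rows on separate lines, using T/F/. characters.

Step 1: 3 trees catch fire, 1 burn out
  TTTTTT
  TFTTTT
  F.FTT.
  T.TTTT
  TTT.TT
  TTTTTT
Step 2: 6 trees catch fire, 3 burn out
  TFTTTT
  F.FTTT
  ...FT.
  F.FTTT
  TTT.TT
  TTTTTT
Step 3: 7 trees catch fire, 6 burn out
  F.FTTT
  ...FTT
  ....F.
  ...FTT
  FTF.TT
  TTTTTT
Step 4: 6 trees catch fire, 7 burn out
  ...FTT
  ....FT
  ......
  ....FT
  .F..TT
  FTFTTT

...FTT
....FT
......
....FT
.F..TT
FTFTTT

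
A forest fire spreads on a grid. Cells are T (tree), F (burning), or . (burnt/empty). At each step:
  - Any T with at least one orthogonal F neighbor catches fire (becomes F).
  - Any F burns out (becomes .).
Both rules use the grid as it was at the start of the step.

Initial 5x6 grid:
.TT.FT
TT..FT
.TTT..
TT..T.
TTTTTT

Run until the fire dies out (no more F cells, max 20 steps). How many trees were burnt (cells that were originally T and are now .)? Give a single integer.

Answer: 2

Derivation:
Step 1: +2 fires, +2 burnt (F count now 2)
Step 2: +0 fires, +2 burnt (F count now 0)
Fire out after step 2
Initially T: 18, now '.': 14
Total burnt (originally-T cells now '.'): 2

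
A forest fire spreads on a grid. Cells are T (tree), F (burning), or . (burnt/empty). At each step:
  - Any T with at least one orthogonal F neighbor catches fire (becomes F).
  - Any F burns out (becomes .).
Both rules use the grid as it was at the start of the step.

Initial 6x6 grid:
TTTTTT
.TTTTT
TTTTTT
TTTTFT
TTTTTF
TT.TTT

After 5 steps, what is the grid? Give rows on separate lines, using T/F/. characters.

Step 1: 5 trees catch fire, 2 burn out
  TTTTTT
  .TTTTT
  TTTTFT
  TTTF.F
  TTTTF.
  TT.TTF
Step 2: 6 trees catch fire, 5 burn out
  TTTTTT
  .TTTFT
  TTTF.F
  TTF...
  TTTF..
  TT.TF.
Step 3: 7 trees catch fire, 6 burn out
  TTTTFT
  .TTF.F
  TTF...
  TF....
  TTF...
  TT.F..
Step 4: 6 trees catch fire, 7 burn out
  TTTF.F
  .TF...
  TF....
  F.....
  TF....
  TT....
Step 5: 5 trees catch fire, 6 burn out
  TTF...
  .F....
  F.....
  ......
  F.....
  TF....

TTF...
.F....
F.....
......
F.....
TF....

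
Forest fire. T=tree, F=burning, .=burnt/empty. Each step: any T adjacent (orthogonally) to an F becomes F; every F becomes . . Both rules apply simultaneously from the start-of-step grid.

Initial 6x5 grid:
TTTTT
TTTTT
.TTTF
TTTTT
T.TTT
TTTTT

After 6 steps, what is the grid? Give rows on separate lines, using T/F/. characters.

Step 1: 3 trees catch fire, 1 burn out
  TTTTT
  TTTTF
  .TTF.
  TTTTF
  T.TTT
  TTTTT
Step 2: 5 trees catch fire, 3 burn out
  TTTTF
  TTTF.
  .TF..
  TTTF.
  T.TTF
  TTTTT
Step 3: 6 trees catch fire, 5 burn out
  TTTF.
  TTF..
  .F...
  TTF..
  T.TF.
  TTTTF
Step 4: 5 trees catch fire, 6 burn out
  TTF..
  TF...
  .....
  TF...
  T.F..
  TTTF.
Step 5: 4 trees catch fire, 5 burn out
  TF...
  F....
  .....
  F....
  T....
  TTF..
Step 6: 3 trees catch fire, 4 burn out
  F....
  .....
  .....
  .....
  F....
  TF...

F....
.....
.....
.....
F....
TF...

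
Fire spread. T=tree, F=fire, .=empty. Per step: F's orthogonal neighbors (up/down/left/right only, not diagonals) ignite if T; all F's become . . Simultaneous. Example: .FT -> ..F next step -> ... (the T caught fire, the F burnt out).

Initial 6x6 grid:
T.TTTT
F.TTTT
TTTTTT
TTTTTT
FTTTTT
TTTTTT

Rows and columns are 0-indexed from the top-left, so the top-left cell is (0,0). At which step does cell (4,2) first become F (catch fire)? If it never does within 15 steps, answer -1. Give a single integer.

Step 1: cell (4,2)='T' (+5 fires, +2 burnt)
Step 2: cell (4,2)='F' (+4 fires, +5 burnt)
  -> target ignites at step 2
Step 3: cell (4,2)='.' (+4 fires, +4 burnt)
Step 4: cell (4,2)='.' (+5 fires, +4 burnt)
Step 5: cell (4,2)='.' (+6 fires, +5 burnt)
Step 6: cell (4,2)='.' (+5 fires, +6 burnt)
Step 7: cell (4,2)='.' (+2 fires, +5 burnt)
Step 8: cell (4,2)='.' (+1 fires, +2 burnt)
Step 9: cell (4,2)='.' (+0 fires, +1 burnt)
  fire out at step 9

2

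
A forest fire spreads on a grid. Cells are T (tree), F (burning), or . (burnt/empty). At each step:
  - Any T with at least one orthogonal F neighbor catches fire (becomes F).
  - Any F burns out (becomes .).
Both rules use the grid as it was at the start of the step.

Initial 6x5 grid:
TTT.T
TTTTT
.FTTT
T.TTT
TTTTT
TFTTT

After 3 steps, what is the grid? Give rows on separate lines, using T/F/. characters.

Step 1: 5 trees catch fire, 2 burn out
  TTT.T
  TFTTT
  ..FTT
  T.TTT
  TFTTT
  F.FTT
Step 2: 8 trees catch fire, 5 burn out
  TFT.T
  F.FTT
  ...FT
  T.FTT
  F.FTT
  ...FT
Step 3: 8 trees catch fire, 8 burn out
  F.F.T
  ...FT
  ....F
  F..FT
  ...FT
  ....F

F.F.T
...FT
....F
F..FT
...FT
....F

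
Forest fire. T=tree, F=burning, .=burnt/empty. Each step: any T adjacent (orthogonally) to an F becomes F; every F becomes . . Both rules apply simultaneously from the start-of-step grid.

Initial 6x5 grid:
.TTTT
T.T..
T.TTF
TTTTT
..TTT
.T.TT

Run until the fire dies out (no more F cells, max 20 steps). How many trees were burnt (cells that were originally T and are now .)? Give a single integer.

Step 1: +2 fires, +1 burnt (F count now 2)
Step 2: +3 fires, +2 burnt (F count now 3)
Step 3: +4 fires, +3 burnt (F count now 4)
Step 4: +4 fires, +4 burnt (F count now 4)
Step 5: +3 fires, +4 burnt (F count now 3)
Step 6: +2 fires, +3 burnt (F count now 2)
Step 7: +1 fires, +2 burnt (F count now 1)
Step 8: +0 fires, +1 burnt (F count now 0)
Fire out after step 8
Initially T: 20, now '.': 29
Total burnt (originally-T cells now '.'): 19

Answer: 19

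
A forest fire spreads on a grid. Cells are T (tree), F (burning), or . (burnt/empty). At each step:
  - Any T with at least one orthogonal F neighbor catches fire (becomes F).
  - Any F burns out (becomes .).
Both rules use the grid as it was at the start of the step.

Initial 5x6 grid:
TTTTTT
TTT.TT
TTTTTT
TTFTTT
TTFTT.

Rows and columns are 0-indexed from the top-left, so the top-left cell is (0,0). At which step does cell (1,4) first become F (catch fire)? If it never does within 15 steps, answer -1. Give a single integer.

Step 1: cell (1,4)='T' (+5 fires, +2 burnt)
Step 2: cell (1,4)='T' (+7 fires, +5 burnt)
Step 3: cell (1,4)='T' (+5 fires, +7 burnt)
Step 4: cell (1,4)='F' (+5 fires, +5 burnt)
  -> target ignites at step 4
Step 5: cell (1,4)='.' (+3 fires, +5 burnt)
Step 6: cell (1,4)='.' (+1 fires, +3 burnt)
Step 7: cell (1,4)='.' (+0 fires, +1 burnt)
  fire out at step 7

4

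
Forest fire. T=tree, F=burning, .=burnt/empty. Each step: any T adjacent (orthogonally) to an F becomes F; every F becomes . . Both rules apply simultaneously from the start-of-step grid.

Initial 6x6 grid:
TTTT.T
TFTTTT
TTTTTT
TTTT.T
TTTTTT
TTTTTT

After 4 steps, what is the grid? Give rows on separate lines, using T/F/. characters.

Step 1: 4 trees catch fire, 1 burn out
  TFTT.T
  F.FTTT
  TFTTTT
  TTTT.T
  TTTTTT
  TTTTTT
Step 2: 6 trees catch fire, 4 burn out
  F.FT.T
  ...FTT
  F.FTTT
  TFTT.T
  TTTTTT
  TTTTTT
Step 3: 6 trees catch fire, 6 burn out
  ...F.T
  ....FT
  ...FTT
  F.FT.T
  TFTTTT
  TTTTTT
Step 4: 6 trees catch fire, 6 burn out
  .....T
  .....F
  ....FT
  ...F.T
  F.FTTT
  TFTTTT

.....T
.....F
....FT
...F.T
F.FTTT
TFTTTT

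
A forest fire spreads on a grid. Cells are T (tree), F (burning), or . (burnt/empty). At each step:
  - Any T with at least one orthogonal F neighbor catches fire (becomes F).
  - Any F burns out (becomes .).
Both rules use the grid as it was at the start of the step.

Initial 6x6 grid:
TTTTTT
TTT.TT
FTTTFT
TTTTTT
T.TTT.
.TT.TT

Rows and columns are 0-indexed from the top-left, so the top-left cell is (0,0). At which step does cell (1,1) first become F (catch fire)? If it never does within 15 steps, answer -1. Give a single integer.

Step 1: cell (1,1)='T' (+7 fires, +2 burnt)
Step 2: cell (1,1)='F' (+10 fires, +7 burnt)
  -> target ignites at step 2
Step 3: cell (1,1)='.' (+7 fires, +10 burnt)
Step 4: cell (1,1)='.' (+3 fires, +7 burnt)
Step 5: cell (1,1)='.' (+1 fires, +3 burnt)
Step 6: cell (1,1)='.' (+1 fires, +1 burnt)
Step 7: cell (1,1)='.' (+0 fires, +1 burnt)
  fire out at step 7

2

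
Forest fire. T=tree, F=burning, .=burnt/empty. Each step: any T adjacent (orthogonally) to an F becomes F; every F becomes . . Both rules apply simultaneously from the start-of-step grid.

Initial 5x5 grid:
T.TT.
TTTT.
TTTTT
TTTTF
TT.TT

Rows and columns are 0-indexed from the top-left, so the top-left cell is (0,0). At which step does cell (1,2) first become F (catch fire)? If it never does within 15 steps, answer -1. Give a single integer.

Step 1: cell (1,2)='T' (+3 fires, +1 burnt)
Step 2: cell (1,2)='T' (+3 fires, +3 burnt)
Step 3: cell (1,2)='T' (+3 fires, +3 burnt)
Step 4: cell (1,2)='F' (+5 fires, +3 burnt)
  -> target ignites at step 4
Step 5: cell (1,2)='.' (+4 fires, +5 burnt)
Step 6: cell (1,2)='.' (+1 fires, +4 burnt)
Step 7: cell (1,2)='.' (+1 fires, +1 burnt)
Step 8: cell (1,2)='.' (+0 fires, +1 burnt)
  fire out at step 8

4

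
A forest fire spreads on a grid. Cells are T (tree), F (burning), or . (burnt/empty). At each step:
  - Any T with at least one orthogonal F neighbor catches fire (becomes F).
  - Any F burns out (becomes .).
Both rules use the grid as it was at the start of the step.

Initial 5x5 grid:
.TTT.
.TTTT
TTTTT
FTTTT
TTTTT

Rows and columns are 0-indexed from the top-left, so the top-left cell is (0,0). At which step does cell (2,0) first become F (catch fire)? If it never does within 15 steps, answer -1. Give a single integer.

Step 1: cell (2,0)='F' (+3 fires, +1 burnt)
  -> target ignites at step 1
Step 2: cell (2,0)='.' (+3 fires, +3 burnt)
Step 3: cell (2,0)='.' (+4 fires, +3 burnt)
Step 4: cell (2,0)='.' (+5 fires, +4 burnt)
Step 5: cell (2,0)='.' (+4 fires, +5 burnt)
Step 6: cell (2,0)='.' (+2 fires, +4 burnt)
Step 7: cell (2,0)='.' (+0 fires, +2 burnt)
  fire out at step 7

1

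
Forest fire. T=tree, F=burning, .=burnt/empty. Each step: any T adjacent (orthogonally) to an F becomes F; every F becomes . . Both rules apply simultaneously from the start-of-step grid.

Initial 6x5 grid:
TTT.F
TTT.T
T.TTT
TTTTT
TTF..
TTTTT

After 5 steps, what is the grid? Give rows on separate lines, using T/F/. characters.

Step 1: 4 trees catch fire, 2 burn out
  TTT..
  TTT.F
  T.TTT
  TTFTT
  TF...
  TTFTT
Step 2: 7 trees catch fire, 4 burn out
  TTT..
  TTT..
  T.FTF
  TF.FT
  F....
  TF.FT
Step 3: 6 trees catch fire, 7 burn out
  TTT..
  TTF..
  T..F.
  F...F
  .....
  F...F
Step 4: 3 trees catch fire, 6 burn out
  TTF..
  TF...
  F....
  .....
  .....
  .....
Step 5: 2 trees catch fire, 3 burn out
  TF...
  F....
  .....
  .....
  .....
  .....

TF...
F....
.....
.....
.....
.....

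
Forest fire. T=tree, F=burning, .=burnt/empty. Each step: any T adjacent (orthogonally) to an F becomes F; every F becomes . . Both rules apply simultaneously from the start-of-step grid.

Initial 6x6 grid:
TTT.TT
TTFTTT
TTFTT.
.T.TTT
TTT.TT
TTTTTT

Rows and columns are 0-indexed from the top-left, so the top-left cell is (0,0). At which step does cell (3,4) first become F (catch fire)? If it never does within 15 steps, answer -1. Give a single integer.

Step 1: cell (3,4)='T' (+5 fires, +2 burnt)
Step 2: cell (3,4)='T' (+7 fires, +5 burnt)
Step 3: cell (3,4)='F' (+5 fires, +7 burnt)
  -> target ignites at step 3
Step 4: cell (3,4)='.' (+6 fires, +5 burnt)
Step 5: cell (3,4)='.' (+4 fires, +6 burnt)
Step 6: cell (3,4)='.' (+2 fires, +4 burnt)
Step 7: cell (3,4)='.' (+0 fires, +2 burnt)
  fire out at step 7

3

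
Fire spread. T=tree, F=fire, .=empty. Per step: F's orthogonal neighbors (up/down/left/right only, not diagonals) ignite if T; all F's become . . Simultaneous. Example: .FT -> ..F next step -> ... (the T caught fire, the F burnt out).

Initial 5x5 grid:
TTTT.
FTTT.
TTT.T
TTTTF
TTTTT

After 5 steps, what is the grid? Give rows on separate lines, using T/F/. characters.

Step 1: 6 trees catch fire, 2 burn out
  FTTT.
  .FTT.
  FTT.F
  TTTF.
  TTTTF
Step 2: 6 trees catch fire, 6 burn out
  .FTT.
  ..FT.
  .FT..
  FTF..
  TTTF.
Step 3: 6 trees catch fire, 6 burn out
  ..FT.
  ...F.
  ..F..
  .F...
  FTF..
Step 4: 2 trees catch fire, 6 burn out
  ...F.
  .....
  .....
  .....
  .F...
Step 5: 0 trees catch fire, 2 burn out
  .....
  .....
  .....
  .....
  .....

.....
.....
.....
.....
.....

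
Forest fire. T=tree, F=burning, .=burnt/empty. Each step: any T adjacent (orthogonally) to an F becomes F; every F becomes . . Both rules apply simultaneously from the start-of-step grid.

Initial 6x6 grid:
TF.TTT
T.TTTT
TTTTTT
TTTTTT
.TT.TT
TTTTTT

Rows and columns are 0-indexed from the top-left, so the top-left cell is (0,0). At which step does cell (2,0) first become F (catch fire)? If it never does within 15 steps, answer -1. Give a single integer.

Step 1: cell (2,0)='T' (+1 fires, +1 burnt)
Step 2: cell (2,0)='T' (+1 fires, +1 burnt)
Step 3: cell (2,0)='F' (+1 fires, +1 burnt)
  -> target ignites at step 3
Step 4: cell (2,0)='.' (+2 fires, +1 burnt)
Step 5: cell (2,0)='.' (+2 fires, +2 burnt)
Step 6: cell (2,0)='.' (+4 fires, +2 burnt)
Step 7: cell (2,0)='.' (+5 fires, +4 burnt)
Step 8: cell (2,0)='.' (+6 fires, +5 burnt)
Step 9: cell (2,0)='.' (+5 fires, +6 burnt)
Step 10: cell (2,0)='.' (+3 fires, +5 burnt)
Step 11: cell (2,0)='.' (+1 fires, +3 burnt)
Step 12: cell (2,0)='.' (+0 fires, +1 burnt)
  fire out at step 12

3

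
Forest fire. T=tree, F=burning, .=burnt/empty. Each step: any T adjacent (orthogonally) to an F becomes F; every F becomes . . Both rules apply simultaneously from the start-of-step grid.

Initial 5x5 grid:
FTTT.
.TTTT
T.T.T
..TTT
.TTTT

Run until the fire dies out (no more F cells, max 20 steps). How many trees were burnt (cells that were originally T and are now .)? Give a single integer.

Answer: 16

Derivation:
Step 1: +1 fires, +1 burnt (F count now 1)
Step 2: +2 fires, +1 burnt (F count now 2)
Step 3: +2 fires, +2 burnt (F count now 2)
Step 4: +2 fires, +2 burnt (F count now 2)
Step 5: +2 fires, +2 burnt (F count now 2)
Step 6: +3 fires, +2 burnt (F count now 3)
Step 7: +3 fires, +3 burnt (F count now 3)
Step 8: +1 fires, +3 burnt (F count now 1)
Step 9: +0 fires, +1 burnt (F count now 0)
Fire out after step 9
Initially T: 17, now '.': 24
Total burnt (originally-T cells now '.'): 16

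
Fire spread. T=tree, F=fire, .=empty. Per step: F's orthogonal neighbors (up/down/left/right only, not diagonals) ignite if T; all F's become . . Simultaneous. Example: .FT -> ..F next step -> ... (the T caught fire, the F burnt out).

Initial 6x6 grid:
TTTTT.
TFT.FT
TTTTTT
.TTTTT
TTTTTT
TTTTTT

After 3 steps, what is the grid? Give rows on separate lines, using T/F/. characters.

Step 1: 7 trees catch fire, 2 burn out
  TFTTF.
  F.F..F
  TFTTFT
  .TTTTT
  TTTTTT
  TTTTTT
Step 2: 9 trees catch fire, 7 burn out
  F.FF..
  ......
  F.FF.F
  .FTTFT
  TTTTTT
  TTTTTT
Step 3: 5 trees catch fire, 9 burn out
  ......
  ......
  ......
  ..FF.F
  TFTTFT
  TTTTTT

......
......
......
..FF.F
TFTTFT
TTTTTT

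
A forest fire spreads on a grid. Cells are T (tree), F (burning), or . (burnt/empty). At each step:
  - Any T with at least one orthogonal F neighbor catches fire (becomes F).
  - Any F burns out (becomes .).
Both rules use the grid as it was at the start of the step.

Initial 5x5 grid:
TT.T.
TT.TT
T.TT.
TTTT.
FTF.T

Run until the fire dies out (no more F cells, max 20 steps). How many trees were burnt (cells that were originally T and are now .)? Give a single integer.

Answer: 15

Derivation:
Step 1: +3 fires, +2 burnt (F count now 3)
Step 2: +4 fires, +3 burnt (F count now 4)
Step 3: +2 fires, +4 burnt (F count now 2)
Step 4: +3 fires, +2 burnt (F count now 3)
Step 5: +3 fires, +3 burnt (F count now 3)
Step 6: +0 fires, +3 burnt (F count now 0)
Fire out after step 6
Initially T: 16, now '.': 24
Total burnt (originally-T cells now '.'): 15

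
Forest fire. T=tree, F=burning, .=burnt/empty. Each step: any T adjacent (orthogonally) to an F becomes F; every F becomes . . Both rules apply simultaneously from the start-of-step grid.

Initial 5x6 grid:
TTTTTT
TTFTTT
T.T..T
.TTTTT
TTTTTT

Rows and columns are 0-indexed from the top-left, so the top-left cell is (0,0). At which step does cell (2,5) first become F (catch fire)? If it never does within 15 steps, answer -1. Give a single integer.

Step 1: cell (2,5)='T' (+4 fires, +1 burnt)
Step 2: cell (2,5)='T' (+5 fires, +4 burnt)
Step 3: cell (2,5)='T' (+7 fires, +5 burnt)
Step 4: cell (2,5)='F' (+5 fires, +7 burnt)
  -> target ignites at step 4
Step 5: cell (2,5)='.' (+3 fires, +5 burnt)
Step 6: cell (2,5)='.' (+1 fires, +3 burnt)
Step 7: cell (2,5)='.' (+0 fires, +1 burnt)
  fire out at step 7

4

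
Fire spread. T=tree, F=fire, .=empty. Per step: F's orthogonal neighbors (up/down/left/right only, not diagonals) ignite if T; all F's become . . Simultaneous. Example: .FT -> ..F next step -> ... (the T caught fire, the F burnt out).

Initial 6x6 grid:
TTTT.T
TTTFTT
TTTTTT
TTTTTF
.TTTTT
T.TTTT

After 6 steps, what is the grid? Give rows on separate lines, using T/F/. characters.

Step 1: 7 trees catch fire, 2 burn out
  TTTF.T
  TTF.FT
  TTTFTF
  TTTTF.
  .TTTTF
  T.TTTT
Step 2: 8 trees catch fire, 7 burn out
  TTF..T
  TF...F
  TTF.F.
  TTTF..
  .TTTF.
  T.TTTF
Step 3: 7 trees catch fire, 8 burn out
  TF...F
  F.....
  TF....
  TTF...
  .TTF..
  T.TTF.
Step 4: 5 trees catch fire, 7 burn out
  F.....
  ......
  F.....
  TF....
  .TF...
  T.TF..
Step 5: 3 trees catch fire, 5 burn out
  ......
  ......
  ......
  F.....
  .F....
  T.F...
Step 6: 0 trees catch fire, 3 burn out
  ......
  ......
  ......
  ......
  ......
  T.....

......
......
......
......
......
T.....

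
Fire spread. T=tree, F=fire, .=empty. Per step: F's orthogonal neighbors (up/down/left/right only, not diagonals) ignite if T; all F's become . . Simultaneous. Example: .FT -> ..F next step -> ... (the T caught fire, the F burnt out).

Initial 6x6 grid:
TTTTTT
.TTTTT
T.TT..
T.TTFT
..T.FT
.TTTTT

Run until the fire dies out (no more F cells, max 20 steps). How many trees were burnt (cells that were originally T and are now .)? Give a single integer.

Answer: 23

Derivation:
Step 1: +4 fires, +2 burnt (F count now 4)
Step 2: +4 fires, +4 burnt (F count now 4)
Step 3: +4 fires, +4 burnt (F count now 4)
Step 4: +4 fires, +4 burnt (F count now 4)
Step 5: +4 fires, +4 burnt (F count now 4)
Step 6: +2 fires, +4 burnt (F count now 2)
Step 7: +1 fires, +2 burnt (F count now 1)
Step 8: +0 fires, +1 burnt (F count now 0)
Fire out after step 8
Initially T: 25, now '.': 34
Total burnt (originally-T cells now '.'): 23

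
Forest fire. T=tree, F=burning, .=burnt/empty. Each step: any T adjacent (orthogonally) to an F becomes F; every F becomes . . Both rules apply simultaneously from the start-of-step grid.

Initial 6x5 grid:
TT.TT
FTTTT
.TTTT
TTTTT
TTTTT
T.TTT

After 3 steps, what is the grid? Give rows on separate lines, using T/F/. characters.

Step 1: 2 trees catch fire, 1 burn out
  FT.TT
  .FTTT
  .TTTT
  TTTTT
  TTTTT
  T.TTT
Step 2: 3 trees catch fire, 2 burn out
  .F.TT
  ..FTT
  .FTTT
  TTTTT
  TTTTT
  T.TTT
Step 3: 3 trees catch fire, 3 burn out
  ...TT
  ...FT
  ..FTT
  TFTTT
  TTTTT
  T.TTT

...TT
...FT
..FTT
TFTTT
TTTTT
T.TTT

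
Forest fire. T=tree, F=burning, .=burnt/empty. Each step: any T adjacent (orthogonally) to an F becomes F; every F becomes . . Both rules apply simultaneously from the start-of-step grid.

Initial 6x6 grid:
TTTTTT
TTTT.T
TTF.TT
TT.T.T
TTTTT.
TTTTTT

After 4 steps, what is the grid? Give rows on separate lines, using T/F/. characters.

Step 1: 2 trees catch fire, 1 burn out
  TTTTTT
  TTFT.T
  TF..TT
  TT.T.T
  TTTTT.
  TTTTTT
Step 2: 5 trees catch fire, 2 burn out
  TTFTTT
  TF.F.T
  F...TT
  TF.T.T
  TTTTT.
  TTTTTT
Step 3: 5 trees catch fire, 5 burn out
  TF.FTT
  F....T
  ....TT
  F..T.T
  TFTTT.
  TTTTTT
Step 4: 5 trees catch fire, 5 burn out
  F...FT
  .....T
  ....TT
  ...T.T
  F.FTT.
  TFTTTT

F...FT
.....T
....TT
...T.T
F.FTT.
TFTTTT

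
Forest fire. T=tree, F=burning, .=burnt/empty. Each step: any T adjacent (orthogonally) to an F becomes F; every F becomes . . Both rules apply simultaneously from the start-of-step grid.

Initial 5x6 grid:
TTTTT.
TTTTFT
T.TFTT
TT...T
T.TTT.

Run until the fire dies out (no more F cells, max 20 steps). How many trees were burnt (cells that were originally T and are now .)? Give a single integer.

Answer: 18

Derivation:
Step 1: +5 fires, +2 burnt (F count now 5)
Step 2: +3 fires, +5 burnt (F count now 3)
Step 3: +3 fires, +3 burnt (F count now 3)
Step 4: +2 fires, +3 burnt (F count now 2)
Step 5: +2 fires, +2 burnt (F count now 2)
Step 6: +1 fires, +2 burnt (F count now 1)
Step 7: +2 fires, +1 burnt (F count now 2)
Step 8: +0 fires, +2 burnt (F count now 0)
Fire out after step 8
Initially T: 21, now '.': 27
Total burnt (originally-T cells now '.'): 18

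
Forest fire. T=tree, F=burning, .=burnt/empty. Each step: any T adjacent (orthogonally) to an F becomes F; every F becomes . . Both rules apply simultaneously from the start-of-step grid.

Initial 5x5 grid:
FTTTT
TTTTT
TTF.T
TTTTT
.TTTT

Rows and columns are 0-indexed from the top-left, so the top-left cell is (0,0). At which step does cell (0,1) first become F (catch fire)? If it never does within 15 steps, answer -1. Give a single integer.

Step 1: cell (0,1)='F' (+5 fires, +2 burnt)
  -> target ignites at step 1
Step 2: cell (0,1)='.' (+7 fires, +5 burnt)
Step 3: cell (0,1)='.' (+6 fires, +7 burnt)
Step 4: cell (0,1)='.' (+3 fires, +6 burnt)
Step 5: cell (0,1)='.' (+0 fires, +3 burnt)
  fire out at step 5

1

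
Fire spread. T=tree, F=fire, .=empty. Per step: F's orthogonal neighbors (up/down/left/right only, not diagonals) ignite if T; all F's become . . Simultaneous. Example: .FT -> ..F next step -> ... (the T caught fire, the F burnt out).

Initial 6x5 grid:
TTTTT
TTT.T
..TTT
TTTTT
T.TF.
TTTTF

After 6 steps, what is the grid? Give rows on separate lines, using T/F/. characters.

Step 1: 3 trees catch fire, 2 burn out
  TTTTT
  TTT.T
  ..TTT
  TTTFT
  T.F..
  TTTF.
Step 2: 4 trees catch fire, 3 burn out
  TTTTT
  TTT.T
  ..TFT
  TTF.F
  T....
  TTF..
Step 3: 4 trees catch fire, 4 burn out
  TTTTT
  TTT.T
  ..F.F
  TF...
  T....
  TF...
Step 4: 4 trees catch fire, 4 burn out
  TTTTT
  TTF.F
  .....
  F....
  T....
  F....
Step 5: 4 trees catch fire, 4 burn out
  TTFTF
  TF...
  .....
  .....
  F....
  .....
Step 6: 3 trees catch fire, 4 burn out
  TF.F.
  F....
  .....
  .....
  .....
  .....

TF.F.
F....
.....
.....
.....
.....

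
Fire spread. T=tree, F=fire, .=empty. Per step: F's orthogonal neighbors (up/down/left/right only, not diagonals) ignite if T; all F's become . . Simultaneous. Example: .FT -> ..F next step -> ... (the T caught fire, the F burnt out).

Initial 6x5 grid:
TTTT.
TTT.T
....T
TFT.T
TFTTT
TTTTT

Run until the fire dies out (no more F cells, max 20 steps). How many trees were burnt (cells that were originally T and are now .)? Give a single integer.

Answer: 14

Derivation:
Step 1: +5 fires, +2 burnt (F count now 5)
Step 2: +3 fires, +5 burnt (F count now 3)
Step 3: +2 fires, +3 burnt (F count now 2)
Step 4: +2 fires, +2 burnt (F count now 2)
Step 5: +1 fires, +2 burnt (F count now 1)
Step 6: +1 fires, +1 burnt (F count now 1)
Step 7: +0 fires, +1 burnt (F count now 0)
Fire out after step 7
Initially T: 21, now '.': 23
Total burnt (originally-T cells now '.'): 14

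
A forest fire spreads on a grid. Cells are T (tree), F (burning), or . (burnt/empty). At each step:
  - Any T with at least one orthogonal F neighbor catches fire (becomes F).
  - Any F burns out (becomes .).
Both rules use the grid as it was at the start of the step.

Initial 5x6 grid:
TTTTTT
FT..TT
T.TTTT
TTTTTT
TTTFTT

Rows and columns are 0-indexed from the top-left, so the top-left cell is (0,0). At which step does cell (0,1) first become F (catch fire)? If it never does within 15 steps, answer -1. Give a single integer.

Step 1: cell (0,1)='T' (+6 fires, +2 burnt)
Step 2: cell (0,1)='F' (+7 fires, +6 burnt)
  -> target ignites at step 2
Step 3: cell (0,1)='.' (+6 fires, +7 burnt)
Step 4: cell (0,1)='.' (+3 fires, +6 burnt)
Step 5: cell (0,1)='.' (+2 fires, +3 burnt)
Step 6: cell (0,1)='.' (+1 fires, +2 burnt)
Step 7: cell (0,1)='.' (+0 fires, +1 burnt)
  fire out at step 7

2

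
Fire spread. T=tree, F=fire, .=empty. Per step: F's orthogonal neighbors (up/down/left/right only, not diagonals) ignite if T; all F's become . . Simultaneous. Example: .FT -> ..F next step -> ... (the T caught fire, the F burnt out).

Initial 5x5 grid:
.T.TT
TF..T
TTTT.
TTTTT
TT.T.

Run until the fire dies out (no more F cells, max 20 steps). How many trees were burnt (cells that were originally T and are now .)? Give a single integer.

Answer: 14

Derivation:
Step 1: +3 fires, +1 burnt (F count now 3)
Step 2: +3 fires, +3 burnt (F count now 3)
Step 3: +4 fires, +3 burnt (F count now 4)
Step 4: +2 fires, +4 burnt (F count now 2)
Step 5: +2 fires, +2 burnt (F count now 2)
Step 6: +0 fires, +2 burnt (F count now 0)
Fire out after step 6
Initially T: 17, now '.': 22
Total burnt (originally-T cells now '.'): 14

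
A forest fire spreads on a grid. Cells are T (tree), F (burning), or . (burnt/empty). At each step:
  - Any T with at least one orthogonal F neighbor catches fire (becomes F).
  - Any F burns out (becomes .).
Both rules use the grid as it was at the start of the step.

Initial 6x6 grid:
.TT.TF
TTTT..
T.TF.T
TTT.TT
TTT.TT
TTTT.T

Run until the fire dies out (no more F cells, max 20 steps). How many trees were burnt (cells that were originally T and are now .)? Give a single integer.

Answer: 19

Derivation:
Step 1: +3 fires, +2 burnt (F count now 3)
Step 2: +2 fires, +3 burnt (F count now 2)
Step 3: +4 fires, +2 burnt (F count now 4)
Step 4: +5 fires, +4 burnt (F count now 5)
Step 5: +4 fires, +5 burnt (F count now 4)
Step 6: +1 fires, +4 burnt (F count now 1)
Step 7: +0 fires, +1 burnt (F count now 0)
Fire out after step 7
Initially T: 25, now '.': 30
Total burnt (originally-T cells now '.'): 19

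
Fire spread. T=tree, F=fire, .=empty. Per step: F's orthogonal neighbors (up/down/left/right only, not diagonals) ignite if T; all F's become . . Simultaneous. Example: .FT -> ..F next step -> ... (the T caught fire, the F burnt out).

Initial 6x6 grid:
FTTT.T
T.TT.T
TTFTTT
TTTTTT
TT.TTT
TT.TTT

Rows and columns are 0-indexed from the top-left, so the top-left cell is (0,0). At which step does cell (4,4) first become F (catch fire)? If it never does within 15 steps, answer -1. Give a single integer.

Step 1: cell (4,4)='T' (+6 fires, +2 burnt)
Step 2: cell (4,4)='T' (+6 fires, +6 burnt)
Step 3: cell (4,4)='T' (+6 fires, +6 burnt)
Step 4: cell (4,4)='F' (+6 fires, +6 burnt)
  -> target ignites at step 4
Step 5: cell (4,4)='.' (+4 fires, +6 burnt)
Step 6: cell (4,4)='.' (+1 fires, +4 burnt)
Step 7: cell (4,4)='.' (+0 fires, +1 burnt)
  fire out at step 7

4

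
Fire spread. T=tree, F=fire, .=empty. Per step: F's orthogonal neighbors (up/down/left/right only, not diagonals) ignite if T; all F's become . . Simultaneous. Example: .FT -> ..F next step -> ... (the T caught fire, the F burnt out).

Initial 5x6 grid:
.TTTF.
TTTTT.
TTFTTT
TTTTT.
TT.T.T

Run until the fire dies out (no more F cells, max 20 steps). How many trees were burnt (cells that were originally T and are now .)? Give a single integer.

Step 1: +6 fires, +2 burnt (F count now 6)
Step 2: +7 fires, +6 burnt (F count now 7)
Step 3: +7 fires, +7 burnt (F count now 7)
Step 4: +1 fires, +7 burnt (F count now 1)
Step 5: +0 fires, +1 burnt (F count now 0)
Fire out after step 5
Initially T: 22, now '.': 29
Total burnt (originally-T cells now '.'): 21

Answer: 21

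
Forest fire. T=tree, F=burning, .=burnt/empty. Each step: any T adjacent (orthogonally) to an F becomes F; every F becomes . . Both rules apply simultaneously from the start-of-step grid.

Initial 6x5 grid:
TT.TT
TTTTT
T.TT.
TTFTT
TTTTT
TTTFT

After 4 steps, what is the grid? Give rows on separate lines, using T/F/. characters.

Step 1: 7 trees catch fire, 2 burn out
  TT.TT
  TTTTT
  T.FT.
  TF.FT
  TTFFT
  TTF.F
Step 2: 7 trees catch fire, 7 burn out
  TT.TT
  TTFTT
  T..F.
  F...F
  TF..F
  TF...
Step 3: 5 trees catch fire, 7 burn out
  TT.TT
  TF.FT
  F....
  .....
  F....
  F....
Step 4: 4 trees catch fire, 5 burn out
  TF.FT
  F...F
  .....
  .....
  .....
  .....

TF.FT
F...F
.....
.....
.....
.....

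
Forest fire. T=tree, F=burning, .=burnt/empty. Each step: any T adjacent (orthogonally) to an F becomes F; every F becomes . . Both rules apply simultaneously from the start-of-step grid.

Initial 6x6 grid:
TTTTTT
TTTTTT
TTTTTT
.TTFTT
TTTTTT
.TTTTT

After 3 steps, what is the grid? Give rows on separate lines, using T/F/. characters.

Step 1: 4 trees catch fire, 1 burn out
  TTTTTT
  TTTTTT
  TTTFTT
  .TF.FT
  TTTFTT
  .TTTTT
Step 2: 8 trees catch fire, 4 burn out
  TTTTTT
  TTTFTT
  TTF.FT
  .F...F
  TTF.FT
  .TTFTT
Step 3: 9 trees catch fire, 8 burn out
  TTTFTT
  TTF.FT
  TF...F
  ......
  TF...F
  .TF.FT

TTTFTT
TTF.FT
TF...F
......
TF...F
.TF.FT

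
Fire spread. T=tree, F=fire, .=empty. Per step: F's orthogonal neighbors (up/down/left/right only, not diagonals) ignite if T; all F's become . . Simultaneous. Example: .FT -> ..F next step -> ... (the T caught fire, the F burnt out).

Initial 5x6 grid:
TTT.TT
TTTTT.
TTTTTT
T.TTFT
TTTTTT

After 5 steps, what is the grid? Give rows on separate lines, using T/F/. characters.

Step 1: 4 trees catch fire, 1 burn out
  TTT.TT
  TTTTT.
  TTTTFT
  T.TF.F
  TTTTFT
Step 2: 6 trees catch fire, 4 burn out
  TTT.TT
  TTTTF.
  TTTF.F
  T.F...
  TTTF.F
Step 3: 4 trees catch fire, 6 burn out
  TTT.FT
  TTTF..
  TTF...
  T.....
  TTF...
Step 4: 4 trees catch fire, 4 burn out
  TTT..F
  TTF...
  TF....
  T.....
  TF....
Step 5: 4 trees catch fire, 4 burn out
  TTF...
  TF....
  F.....
  T.....
  F.....

TTF...
TF....
F.....
T.....
F.....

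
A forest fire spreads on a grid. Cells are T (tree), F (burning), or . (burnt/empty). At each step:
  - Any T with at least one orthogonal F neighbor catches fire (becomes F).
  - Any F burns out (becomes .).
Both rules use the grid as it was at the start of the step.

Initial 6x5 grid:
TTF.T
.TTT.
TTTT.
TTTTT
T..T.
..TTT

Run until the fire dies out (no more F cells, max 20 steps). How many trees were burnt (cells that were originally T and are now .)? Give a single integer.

Answer: 19

Derivation:
Step 1: +2 fires, +1 burnt (F count now 2)
Step 2: +4 fires, +2 burnt (F count now 4)
Step 3: +3 fires, +4 burnt (F count now 3)
Step 4: +3 fires, +3 burnt (F count now 3)
Step 5: +3 fires, +3 burnt (F count now 3)
Step 6: +2 fires, +3 burnt (F count now 2)
Step 7: +2 fires, +2 burnt (F count now 2)
Step 8: +0 fires, +2 burnt (F count now 0)
Fire out after step 8
Initially T: 20, now '.': 29
Total burnt (originally-T cells now '.'): 19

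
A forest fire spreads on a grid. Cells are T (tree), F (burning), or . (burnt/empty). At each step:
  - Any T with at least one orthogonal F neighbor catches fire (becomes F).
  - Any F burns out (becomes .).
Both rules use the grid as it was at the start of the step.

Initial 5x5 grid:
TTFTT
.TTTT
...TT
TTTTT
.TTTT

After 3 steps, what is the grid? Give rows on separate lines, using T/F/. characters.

Step 1: 3 trees catch fire, 1 burn out
  TF.FT
  .TFTT
  ...TT
  TTTTT
  .TTTT
Step 2: 4 trees catch fire, 3 burn out
  F...F
  .F.FT
  ...TT
  TTTTT
  .TTTT
Step 3: 2 trees catch fire, 4 burn out
  .....
  ....F
  ...FT
  TTTTT
  .TTTT

.....
....F
...FT
TTTTT
.TTTT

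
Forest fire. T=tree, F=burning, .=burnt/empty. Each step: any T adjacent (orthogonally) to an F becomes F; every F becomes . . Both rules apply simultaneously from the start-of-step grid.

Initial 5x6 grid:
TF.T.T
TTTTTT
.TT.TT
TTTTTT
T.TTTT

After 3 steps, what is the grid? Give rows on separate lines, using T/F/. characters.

Step 1: 2 trees catch fire, 1 burn out
  F..T.T
  TFTTTT
  .TT.TT
  TTTTTT
  T.TTTT
Step 2: 3 trees catch fire, 2 burn out
  ...T.T
  F.FTTT
  .FT.TT
  TTTTTT
  T.TTTT
Step 3: 3 trees catch fire, 3 burn out
  ...T.T
  ...FTT
  ..F.TT
  TFTTTT
  T.TTTT

...T.T
...FTT
..F.TT
TFTTTT
T.TTTT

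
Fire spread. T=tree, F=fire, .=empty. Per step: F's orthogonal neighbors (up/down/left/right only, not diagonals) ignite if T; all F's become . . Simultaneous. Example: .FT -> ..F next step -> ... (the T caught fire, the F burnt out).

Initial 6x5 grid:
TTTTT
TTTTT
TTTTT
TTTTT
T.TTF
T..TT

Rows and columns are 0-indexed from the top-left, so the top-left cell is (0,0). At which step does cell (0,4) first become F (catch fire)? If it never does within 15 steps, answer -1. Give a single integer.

Step 1: cell (0,4)='T' (+3 fires, +1 burnt)
Step 2: cell (0,4)='T' (+4 fires, +3 burnt)
Step 3: cell (0,4)='T' (+3 fires, +4 burnt)
Step 4: cell (0,4)='F' (+4 fires, +3 burnt)
  -> target ignites at step 4
Step 5: cell (0,4)='.' (+4 fires, +4 burnt)
Step 6: cell (0,4)='.' (+4 fires, +4 burnt)
Step 7: cell (0,4)='.' (+3 fires, +4 burnt)
Step 8: cell (0,4)='.' (+1 fires, +3 burnt)
Step 9: cell (0,4)='.' (+0 fires, +1 burnt)
  fire out at step 9

4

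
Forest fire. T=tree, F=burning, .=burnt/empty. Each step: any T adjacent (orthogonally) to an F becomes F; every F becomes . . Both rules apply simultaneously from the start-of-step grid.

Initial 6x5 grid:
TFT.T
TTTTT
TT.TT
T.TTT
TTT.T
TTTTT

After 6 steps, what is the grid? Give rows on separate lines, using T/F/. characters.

Step 1: 3 trees catch fire, 1 burn out
  F.F.T
  TFTTT
  TT.TT
  T.TTT
  TTT.T
  TTTTT
Step 2: 3 trees catch fire, 3 burn out
  ....T
  F.FTT
  TF.TT
  T.TTT
  TTT.T
  TTTTT
Step 3: 2 trees catch fire, 3 burn out
  ....T
  ...FT
  F..TT
  T.TTT
  TTT.T
  TTTTT
Step 4: 3 trees catch fire, 2 burn out
  ....T
  ....F
  ...FT
  F.TTT
  TTT.T
  TTTTT
Step 5: 4 trees catch fire, 3 burn out
  ....F
  .....
  ....F
  ..TFT
  FTT.T
  TTTTT
Step 6: 4 trees catch fire, 4 burn out
  .....
  .....
  .....
  ..F.F
  .FT.T
  FTTTT

.....
.....
.....
..F.F
.FT.T
FTTTT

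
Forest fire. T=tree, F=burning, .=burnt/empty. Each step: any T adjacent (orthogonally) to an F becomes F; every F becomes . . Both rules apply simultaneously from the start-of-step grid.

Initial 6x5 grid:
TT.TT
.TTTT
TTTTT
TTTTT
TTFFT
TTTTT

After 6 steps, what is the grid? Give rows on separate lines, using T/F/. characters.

Step 1: 6 trees catch fire, 2 burn out
  TT.TT
  .TTTT
  TTTTT
  TTFFT
  TF..F
  TTFFT
Step 2: 7 trees catch fire, 6 burn out
  TT.TT
  .TTTT
  TTFFT
  TF..F
  F....
  TF..F
Step 3: 6 trees catch fire, 7 burn out
  TT.TT
  .TFFT
  TF..F
  F....
  .....
  F....
Step 4: 4 trees catch fire, 6 burn out
  TT.FT
  .F..F
  F....
  .....
  .....
  .....
Step 5: 2 trees catch fire, 4 burn out
  TF..F
  .....
  .....
  .....
  .....
  .....
Step 6: 1 trees catch fire, 2 burn out
  F....
  .....
  .....
  .....
  .....
  .....

F....
.....
.....
.....
.....
.....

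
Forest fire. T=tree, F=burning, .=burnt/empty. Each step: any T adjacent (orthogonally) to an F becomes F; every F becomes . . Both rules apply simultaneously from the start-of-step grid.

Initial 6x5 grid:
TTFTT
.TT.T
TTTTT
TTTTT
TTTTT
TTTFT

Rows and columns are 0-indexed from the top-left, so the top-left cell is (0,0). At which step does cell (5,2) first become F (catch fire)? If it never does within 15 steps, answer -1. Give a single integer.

Step 1: cell (5,2)='F' (+6 fires, +2 burnt)
  -> target ignites at step 1
Step 2: cell (5,2)='.' (+8 fires, +6 burnt)
Step 3: cell (5,2)='.' (+7 fires, +8 burnt)
Step 4: cell (5,2)='.' (+4 fires, +7 burnt)
Step 5: cell (5,2)='.' (+1 fires, +4 burnt)
Step 6: cell (5,2)='.' (+0 fires, +1 burnt)
  fire out at step 6

1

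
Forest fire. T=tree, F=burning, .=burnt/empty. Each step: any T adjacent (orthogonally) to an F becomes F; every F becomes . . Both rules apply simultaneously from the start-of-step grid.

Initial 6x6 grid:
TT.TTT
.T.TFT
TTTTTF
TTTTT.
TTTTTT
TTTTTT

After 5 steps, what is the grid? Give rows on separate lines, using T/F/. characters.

Step 1: 4 trees catch fire, 2 burn out
  TT.TFT
  .T.F.F
  TTTTF.
  TTTTT.
  TTTTTT
  TTTTTT
Step 2: 4 trees catch fire, 4 burn out
  TT.F.F
  .T....
  TTTF..
  TTTTF.
  TTTTTT
  TTTTTT
Step 3: 3 trees catch fire, 4 burn out
  TT....
  .T....
  TTF...
  TTTF..
  TTTTFT
  TTTTTT
Step 4: 5 trees catch fire, 3 burn out
  TT....
  .T....
  TF....
  TTF...
  TTTF.F
  TTTTFT
Step 5: 6 trees catch fire, 5 burn out
  TT....
  .F....
  F.....
  TF....
  TTF...
  TTTF.F

TT....
.F....
F.....
TF....
TTF...
TTTF.F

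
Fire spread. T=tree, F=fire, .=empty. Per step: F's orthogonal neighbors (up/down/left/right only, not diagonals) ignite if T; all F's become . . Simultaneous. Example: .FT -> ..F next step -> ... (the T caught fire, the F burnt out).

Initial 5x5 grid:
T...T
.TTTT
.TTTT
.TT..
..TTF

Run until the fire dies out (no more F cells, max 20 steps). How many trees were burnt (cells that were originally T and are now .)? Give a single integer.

Step 1: +1 fires, +1 burnt (F count now 1)
Step 2: +1 fires, +1 burnt (F count now 1)
Step 3: +1 fires, +1 burnt (F count now 1)
Step 4: +2 fires, +1 burnt (F count now 2)
Step 5: +3 fires, +2 burnt (F count now 3)
Step 6: +3 fires, +3 burnt (F count now 3)
Step 7: +1 fires, +3 burnt (F count now 1)
Step 8: +1 fires, +1 burnt (F count now 1)
Step 9: +0 fires, +1 burnt (F count now 0)
Fire out after step 9
Initially T: 14, now '.': 24
Total burnt (originally-T cells now '.'): 13

Answer: 13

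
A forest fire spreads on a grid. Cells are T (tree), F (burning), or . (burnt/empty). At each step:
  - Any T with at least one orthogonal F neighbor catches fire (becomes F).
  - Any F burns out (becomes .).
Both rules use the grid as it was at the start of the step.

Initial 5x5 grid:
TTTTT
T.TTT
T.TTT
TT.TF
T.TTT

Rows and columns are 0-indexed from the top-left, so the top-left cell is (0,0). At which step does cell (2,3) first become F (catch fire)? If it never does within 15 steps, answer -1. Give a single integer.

Step 1: cell (2,3)='T' (+3 fires, +1 burnt)
Step 2: cell (2,3)='F' (+3 fires, +3 burnt)
  -> target ignites at step 2
Step 3: cell (2,3)='.' (+4 fires, +3 burnt)
Step 4: cell (2,3)='.' (+2 fires, +4 burnt)
Step 5: cell (2,3)='.' (+1 fires, +2 burnt)
Step 6: cell (2,3)='.' (+1 fires, +1 burnt)
Step 7: cell (2,3)='.' (+1 fires, +1 burnt)
Step 8: cell (2,3)='.' (+1 fires, +1 burnt)
Step 9: cell (2,3)='.' (+1 fires, +1 burnt)
Step 10: cell (2,3)='.' (+1 fires, +1 burnt)
Step 11: cell (2,3)='.' (+2 fires, +1 burnt)
Step 12: cell (2,3)='.' (+0 fires, +2 burnt)
  fire out at step 12

2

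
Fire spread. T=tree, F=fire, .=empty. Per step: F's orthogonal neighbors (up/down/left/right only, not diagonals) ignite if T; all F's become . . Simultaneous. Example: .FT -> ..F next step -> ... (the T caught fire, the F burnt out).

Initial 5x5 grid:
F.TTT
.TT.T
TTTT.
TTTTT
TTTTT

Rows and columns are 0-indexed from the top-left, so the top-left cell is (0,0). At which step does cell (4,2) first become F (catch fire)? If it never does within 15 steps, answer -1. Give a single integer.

Step 1: cell (4,2)='T' (+0 fires, +1 burnt)
  fire out at step 1
Target never catches fire within 15 steps

-1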